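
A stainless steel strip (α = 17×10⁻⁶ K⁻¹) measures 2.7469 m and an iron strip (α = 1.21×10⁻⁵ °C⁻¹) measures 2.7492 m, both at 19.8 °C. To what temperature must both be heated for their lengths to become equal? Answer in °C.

T = 191.0 °C

L₁(1 + α₁ΔT) = L₂(1 + α₂ΔT) ⇒ ΔT = (L₂ − L₁)/(α₁L₁ − α₂L₂)
L₂ − L₁ = 2.7492 − 2.7469 = 2.30×10⁻³ m
α₁L₁ − α₂L₂ = 17×10⁻⁶×2.7469 − 1.21×10⁻⁵×2.7492 = 1.343198×10⁻⁵ m/K
ΔT = 2.30×10⁻³ / 1.343198×10⁻⁵ = 171.233 K
T = 19.8 + 171.233 = 191.033 °C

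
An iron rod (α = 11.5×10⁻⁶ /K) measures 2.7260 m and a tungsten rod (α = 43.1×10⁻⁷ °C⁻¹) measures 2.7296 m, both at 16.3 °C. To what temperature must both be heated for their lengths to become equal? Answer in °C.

T = 200.1 °C

L₁(1 + α₁ΔT) = L₂(1 + α₂ΔT) ⇒ ΔT = (L₂ − L₁)/(α₁L₁ − α₂L₂)
L₂ − L₁ = 2.7296 − 2.7260 = 3.60×10⁻³ m
α₁L₁ − α₂L₂ = 11.5×10⁻⁶×2.7260 − 43.1×10⁻⁷×2.7296 = 1.9584424×10⁻⁵ m/K
ΔT = 3.60×10⁻³ / 1.9584424×10⁻⁵ = 183.820 K
T = 16.3 + 183.820 = 200.120 °C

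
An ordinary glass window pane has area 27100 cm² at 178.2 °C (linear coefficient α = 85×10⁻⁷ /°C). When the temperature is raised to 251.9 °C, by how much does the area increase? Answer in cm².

Area coefficient ≈ 2α; |ΔT| = 73.7 K
ΔA = 2αA₀ΔT = 2(85×10⁻⁷)(27100)(73.7) = 34.0 cm²

ΔA = 34.0 cm²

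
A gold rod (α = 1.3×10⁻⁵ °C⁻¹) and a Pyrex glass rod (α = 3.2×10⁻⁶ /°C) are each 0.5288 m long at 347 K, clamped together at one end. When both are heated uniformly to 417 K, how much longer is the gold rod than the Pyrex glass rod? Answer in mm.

ΔT = 70 K
gold: ΔL = 1.3×10⁻⁵ × 0.5288 m × 70 = 4.8121×10⁻⁴ m = 0.48121 mm
Pyrex glass: ΔL = 3.2×10⁻⁶ × 0.5288 m × 70 = 1.1845×10⁻⁴ m = 0.11845 mm
difference = 0.48121 − 0.11845 = 0.36276 mm

0.363 mm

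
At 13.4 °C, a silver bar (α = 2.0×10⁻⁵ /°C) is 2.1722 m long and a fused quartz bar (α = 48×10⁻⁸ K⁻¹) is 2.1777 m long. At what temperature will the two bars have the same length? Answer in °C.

Equal length when α₁L₁ΔT − α₂L₂ΔT = L₂ − L₁ = 5.50×10⁻³ m
α₁L₁ = 4.3444×10⁻⁵, α₂L₂ = 1.045296×10⁻⁶ → Δ(αL) = 4.2398704×10⁻⁵ m/K
ΔT = 5.50×10⁻³ / 4.2398704×10⁻⁵ = 129.721 K, so T = 13.4 + 129.721 = 143.121 °C

T = 143.1 °C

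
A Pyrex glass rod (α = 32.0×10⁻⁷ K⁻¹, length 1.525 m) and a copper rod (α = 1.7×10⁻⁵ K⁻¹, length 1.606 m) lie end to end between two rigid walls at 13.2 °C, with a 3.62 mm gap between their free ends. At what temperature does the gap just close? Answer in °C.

T = 126 °C

Gap closes when ΔL₁ + ΔL₂ = 3.62 mm = 3.62×10⁻³ m
(α₁L₁ + α₂L₂)ΔT = g
α₁L₁ + α₂L₂ = 32.0×10⁻⁷×1.525 + 1.7×10⁻⁵×1.606 = 3.2182×10⁻⁵ m/K
ΔT = 3.62×10⁻³ / 3.2182×10⁻⁵ = 112.49 K
T = 13.2 + 112.49 = 125.69 °C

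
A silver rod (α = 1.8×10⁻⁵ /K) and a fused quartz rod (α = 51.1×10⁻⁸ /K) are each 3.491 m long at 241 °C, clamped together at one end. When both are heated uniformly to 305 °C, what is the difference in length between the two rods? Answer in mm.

ΔT = 64 K
silver: ΔL = 1.8×10⁻⁵ × 3.491 m × 64 = 4.0216×10⁻³ m = 4.0216 mm
fused quartz: ΔL = 51.1×10⁻⁸ × 3.491 m × 64 = 1.1417×10⁻⁴ m = 0.11417 mm
difference = 4.0216 − 0.11417 = 3.90743 mm

3.91 mm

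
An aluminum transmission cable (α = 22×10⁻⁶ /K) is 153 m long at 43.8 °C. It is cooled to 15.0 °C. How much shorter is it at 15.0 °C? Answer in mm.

|ΔT| = |15.0 − 43.8| = 28.8 K
ΔL = αL₀ΔT = (22×10⁻⁶)(153)(28.8) = 9.69×10⁻² m

ΔL = 96.9 mm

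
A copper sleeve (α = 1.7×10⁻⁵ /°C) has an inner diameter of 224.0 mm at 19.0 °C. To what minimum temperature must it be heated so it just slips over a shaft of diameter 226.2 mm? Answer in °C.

Required Δd = 226.2 − 224.0 = 2.2 mm
Δd = αd₀ΔT ⇒ ΔT = Δd/(αd₀) = 2.2 / (1.7×10⁻⁵ × 224.0) = 577.73 K
T_min = 19.0 + 577.73 = 596.73 °C

T = 597 °C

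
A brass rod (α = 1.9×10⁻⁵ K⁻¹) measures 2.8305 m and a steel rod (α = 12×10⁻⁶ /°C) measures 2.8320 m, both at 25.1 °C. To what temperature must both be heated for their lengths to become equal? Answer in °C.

T = 100.9 °C

Equal length when α₁L₁ΔT − α₂L₂ΔT = L₂ − L₁ = 1.50×10⁻³ m
α₁L₁ = 5.37795×10⁻⁵, α₂L₂ = 3.3984×10⁻⁵ → Δ(αL) = 1.97955×10⁻⁵ m/K
ΔT = 1.50×10⁻³ / 1.97955×10⁻⁵ = 75.775 K, so T = 25.1 + 75.775 = 100.875 °C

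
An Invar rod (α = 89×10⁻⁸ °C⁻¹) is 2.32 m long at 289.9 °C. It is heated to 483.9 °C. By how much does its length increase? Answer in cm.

|ΔT| = |483.9 − 289.9| = 194.0 K
ΔL = αL₀ΔT = (89×10⁻⁸)(2.32)(194.0) = 4.01×10⁻⁴ m

ΔL = 0.0401 cm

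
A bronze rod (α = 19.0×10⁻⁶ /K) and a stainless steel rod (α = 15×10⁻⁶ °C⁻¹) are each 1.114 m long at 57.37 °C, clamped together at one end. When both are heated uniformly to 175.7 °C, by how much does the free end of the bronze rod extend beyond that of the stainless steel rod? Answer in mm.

0.527 mm

ΔT = 118.33 K
bronze: ΔL = 19.0×10⁻⁶ × 1.114 m × 118.33 = 2.5046×10⁻³ m = 2.5046 mm
stainless steel: ΔL = 15×10⁻⁶ × 1.114 m × 118.33 = 1.9773×10⁻³ m = 1.9773 mm
difference = 2.5046 − 1.9773 = 0.5273 mm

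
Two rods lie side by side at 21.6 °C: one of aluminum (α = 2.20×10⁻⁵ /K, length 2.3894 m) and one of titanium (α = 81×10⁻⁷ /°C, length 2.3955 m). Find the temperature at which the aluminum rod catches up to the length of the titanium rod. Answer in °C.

L₁(1 + α₁ΔT) = L₂(1 + α₂ΔT) ⇒ ΔT = (L₂ − L₁)/(α₁L₁ − α₂L₂)
L₂ − L₁ = 2.3955 − 2.3894 = 6.10×10⁻³ m
α₁L₁ − α₂L₂ = 2.20×10⁻⁵×2.3894 − 81×10⁻⁷×2.3955 = 3.316325×10⁻⁵ m/K
ΔT = 6.10×10⁻³ / 3.316325×10⁻⁵ = 183.939 K
T = 21.6 + 183.939 = 205.539 °C

T = 205.5 °C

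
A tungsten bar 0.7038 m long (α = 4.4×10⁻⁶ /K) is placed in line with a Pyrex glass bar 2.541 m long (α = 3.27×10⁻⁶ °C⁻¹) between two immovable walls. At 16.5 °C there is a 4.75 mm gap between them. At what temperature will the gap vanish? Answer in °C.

α₁L₁ = 3.09672×10⁻⁶ m/K, α₂L₂ = 8.30907×10⁻⁶ m/K → total 1.140579×10⁻⁵ m/K
ΔT = g/(α₁L₁+α₂L₂) = 4.75×10⁻³ / 1.140579×10⁻⁵ = 416.46 K
T = 16.5 + 416.46 = 432.96 °C

T = 433 °C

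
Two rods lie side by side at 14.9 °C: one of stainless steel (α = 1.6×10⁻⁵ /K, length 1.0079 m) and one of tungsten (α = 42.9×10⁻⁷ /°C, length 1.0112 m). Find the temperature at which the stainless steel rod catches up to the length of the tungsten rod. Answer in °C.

T = 294.8 °C

L₁(1 + α₁ΔT) = L₂(1 + α₂ΔT) ⇒ ΔT = (L₂ − L₁)/(α₁L₁ − α₂L₂)
L₂ − L₁ = 1.0112 − 1.0079 = 3.30×10⁻³ m
α₁L₁ − α₂L₂ = 1.6×10⁻⁵×1.0079 − 42.9×10⁻⁷×1.0112 = 1.1788352×10⁻⁵ m/K
ΔT = 3.30×10⁻³ / 1.1788352×10⁻⁵ = 279.937 K
T = 14.9 + 279.937 = 294.837 °C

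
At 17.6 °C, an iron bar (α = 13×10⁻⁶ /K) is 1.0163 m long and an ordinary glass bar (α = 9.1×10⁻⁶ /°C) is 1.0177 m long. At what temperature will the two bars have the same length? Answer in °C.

Equal length when α₁L₁ΔT − α₂L₂ΔT = L₂ − L₁ = 1.40×10⁻³ m
α₁L₁ = 1.32119×10⁻⁵, α₂L₂ = 9.26107×10⁻⁶ → Δ(αL) = 3.95083×10⁻⁶ m/K
ΔT = 1.40×10⁻³ / 3.95083×10⁻⁶ = 354.356 K, so T = 17.6 + 354.356 = 371.956 °C

T = 372.0 °C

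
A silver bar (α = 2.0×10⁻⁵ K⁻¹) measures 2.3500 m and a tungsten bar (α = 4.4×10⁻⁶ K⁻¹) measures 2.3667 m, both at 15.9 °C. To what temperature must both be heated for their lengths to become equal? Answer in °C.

L₁(1 + α₁ΔT) = L₂(1 + α₂ΔT) ⇒ ΔT = (L₂ − L₁)/(α₁L₁ − α₂L₂)
L₂ − L₁ = 2.3667 − 2.3500 = 1.67×10⁻² m
α₁L₁ − α₂L₂ = 2.0×10⁻⁵×2.3500 − 4.4×10⁻⁶×2.3667 = 3.658652×10⁻⁵ m/K
ΔT = 1.67×10⁻² / 3.658652×10⁻⁵ = 456.452 K
T = 15.9 + 456.452 = 472.352 °C

T = 472.4 °C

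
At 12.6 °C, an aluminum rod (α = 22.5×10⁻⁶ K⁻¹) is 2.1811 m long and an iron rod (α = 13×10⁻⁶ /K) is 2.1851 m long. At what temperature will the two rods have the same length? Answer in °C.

L₁(1 + α₁ΔT) = L₂(1 + α₂ΔT) ⇒ ΔT = (L₂ − L₁)/(α₁L₁ − α₂L₂)
L₂ − L₁ = 2.1851 − 2.1811 = 4.00×10⁻³ m
α₁L₁ − α₂L₂ = 22.5×10⁻⁶×2.1811 − 13×10⁻⁶×2.1851 = 2.066845×10⁻⁵ m/K
ΔT = 4.00×10⁻³ / 2.066845×10⁻⁵ = 193.532 K
T = 12.6 + 193.532 = 206.132 °C

T = 206.1 °C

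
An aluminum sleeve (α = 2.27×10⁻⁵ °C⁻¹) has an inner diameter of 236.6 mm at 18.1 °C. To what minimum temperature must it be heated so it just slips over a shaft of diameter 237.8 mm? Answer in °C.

Required Δd = 237.8 − 236.6 = 1.2 mm
Δd = αd₀ΔT ⇒ ΔT = Δd/(αd₀) = 1.2 / (2.27×10⁻⁵ × 236.6) = 223.43 K
T_min = 18.1 + 223.43 = 241.53 °C

T = 242 °C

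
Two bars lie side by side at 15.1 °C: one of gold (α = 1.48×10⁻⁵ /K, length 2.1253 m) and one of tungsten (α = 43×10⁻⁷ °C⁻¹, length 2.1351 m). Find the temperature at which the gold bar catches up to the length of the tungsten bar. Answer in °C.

L₁(1 + α₁ΔT) = L₂(1 + α₂ΔT) ⇒ ΔT = (L₂ − L₁)/(α₁L₁ − α₂L₂)
L₂ − L₁ = 2.1351 − 2.1253 = 9.80×10⁻³ m
α₁L₁ − α₂L₂ = 1.48×10⁻⁵×2.1253 − 43×10⁻⁷×2.1351 = 2.227351×10⁻⁵ m/K
ΔT = 9.80×10⁻³ / 2.227351×10⁻⁵ = 439.985 K
T = 15.1 + 439.985 = 455.085 °C

T = 455.1 °C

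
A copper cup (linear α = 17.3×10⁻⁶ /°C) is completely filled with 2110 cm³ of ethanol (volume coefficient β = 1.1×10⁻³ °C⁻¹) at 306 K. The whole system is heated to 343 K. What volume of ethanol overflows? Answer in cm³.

The cup also expands: β_container ≈ 3α = 5.19×10⁻⁵ /K
Net overflow = V₀(β_liq − 3α_cont)ΔT
β − 3α = 1.10×10⁻³ − 5.19×10⁻⁵ = 1.0481×10⁻³ /K; ΔT = 37 K
ΔV = 2110 × 1.0481×10⁻³ × 37 = 81.8 cm³

81.8 cm³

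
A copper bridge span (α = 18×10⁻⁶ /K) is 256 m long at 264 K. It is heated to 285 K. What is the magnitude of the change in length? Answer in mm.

ΔL = 96.8 mm

|ΔT| = |285 − 264| = 21 K
ΔL = αL₀ΔT = (18×10⁻⁶)(256)(21) = 9.68×10⁻² m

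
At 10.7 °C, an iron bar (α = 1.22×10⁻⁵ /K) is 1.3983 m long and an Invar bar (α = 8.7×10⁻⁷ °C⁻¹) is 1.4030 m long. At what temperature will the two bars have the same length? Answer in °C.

T = 307.4 °C

Equal length when α₁L₁ΔT − α₂L₂ΔT = L₂ − L₁ = 4.70×10⁻³ m
α₁L₁ = 1.705926×10⁻⁵, α₂L₂ = 1.22061×10⁻⁶ → Δ(αL) = 1.583865×10⁻⁵ m/K
ΔT = 4.70×10⁻³ / 1.583865×10⁻⁵ = 296.742 K, so T = 10.7 + 296.742 = 307.442 °C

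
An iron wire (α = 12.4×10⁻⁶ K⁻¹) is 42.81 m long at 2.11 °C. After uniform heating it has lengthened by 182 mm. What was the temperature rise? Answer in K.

ΔT = 343 K

ΔL = αL₀ΔT ⇒ ΔT = ΔL / (αL₀)
ΔT = 182×10⁻³ m / (12.4×10⁻⁶ × 42.81 m) = 342.85 K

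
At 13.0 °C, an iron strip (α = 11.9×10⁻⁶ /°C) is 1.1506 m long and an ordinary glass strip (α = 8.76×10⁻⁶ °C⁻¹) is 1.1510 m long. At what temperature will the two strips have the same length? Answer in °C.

T = 123.8 °C

L₁(1 + α₁ΔT) = L₂(1 + α₂ΔT) ⇒ ΔT = (L₂ − L₁)/(α₁L₁ − α₂L₂)
L₂ − L₁ = 1.1510 − 1.1506 = 4.00×10⁻⁴ m
α₁L₁ − α₂L₂ = 11.9×10⁻⁶×1.1506 − 8.76×10⁻⁶×1.1510 = 3.60938×10⁻⁶ m/K
ΔT = 4.00×10⁻⁴ / 3.60938×10⁻⁶ = 110.822 K
T = 13.0 + 110.822 = 123.822 °C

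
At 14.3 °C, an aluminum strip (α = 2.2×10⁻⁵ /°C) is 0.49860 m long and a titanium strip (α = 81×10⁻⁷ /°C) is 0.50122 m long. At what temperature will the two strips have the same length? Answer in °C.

L₁(1 + α₁ΔT) = L₂(1 + α₂ΔT) ⇒ ΔT = (L₂ − L₁)/(α₁L₁ − α₂L₂)
L₂ − L₁ = 0.50122 − 0.49860 = 2.62×10⁻³ m
α₁L₁ − α₂L₂ = 2.2×10⁻⁵×0.49860 − 81×10⁻⁷×0.50122 = 6.909318×10⁻⁶ m/K
ΔT = 2.62×10⁻³ / 6.909318×10⁻⁶ = 379.198 K
T = 14.3 + 379.198 = 393.498 °C

T = 393.5 °C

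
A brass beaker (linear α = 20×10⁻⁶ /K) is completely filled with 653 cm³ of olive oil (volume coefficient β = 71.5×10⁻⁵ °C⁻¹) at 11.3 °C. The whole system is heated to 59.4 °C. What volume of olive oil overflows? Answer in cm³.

The beaker also expands: β_container ≈ 3α = 6.0×10⁻⁵ /K
Net overflow = V₀(β_liq − 3α_cont)ΔT
β − 3α = 7.15×10⁻⁴ − 6.0×10⁻⁵ = 6.55×10⁻⁴ /K; ΔT = 48.1 K
ΔV = 653 × 6.55×10⁻⁴ × 48.1 = 20.6 cm³

20.6 cm³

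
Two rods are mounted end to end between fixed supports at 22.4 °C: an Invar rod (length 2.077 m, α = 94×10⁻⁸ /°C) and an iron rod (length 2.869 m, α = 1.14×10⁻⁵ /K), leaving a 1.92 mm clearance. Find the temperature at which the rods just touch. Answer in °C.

Gap closes when ΔL₁ + ΔL₂ = 1.92 mm = 1.92×10⁻³ m
(α₁L₁ + α₂L₂)ΔT = g
α₁L₁ + α₂L₂ = 94×10⁻⁸×2.077 + 1.14×10⁻⁵×2.869 = 3.465898×10⁻⁵ m/K
ΔT = 1.92×10⁻³ / 3.465898×10⁻⁵ = 55.397 K
T = 22.4 + 55.397 = 77.797 °C

T = 77.8 °C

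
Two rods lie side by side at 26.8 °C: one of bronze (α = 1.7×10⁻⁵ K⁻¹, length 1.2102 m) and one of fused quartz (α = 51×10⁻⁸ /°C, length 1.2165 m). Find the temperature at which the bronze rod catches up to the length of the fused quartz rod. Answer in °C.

L₁(1 + α₁ΔT) = L₂(1 + α₂ΔT) ⇒ ΔT = (L₂ − L₁)/(α₁L₁ − α₂L₂)
L₂ − L₁ = 1.2165 − 1.2102 = 6.30×10⁻³ m
α₁L₁ − α₂L₂ = 1.7×10⁻⁵×1.2102 − 51×10⁻⁸×1.2165 = 1.9952985×10⁻⁵ m/K
ΔT = 6.30×10⁻³ / 1.9952985×10⁻⁵ = 315.742 K
T = 26.8 + 315.742 = 342.542 °C

T = 342.5 °C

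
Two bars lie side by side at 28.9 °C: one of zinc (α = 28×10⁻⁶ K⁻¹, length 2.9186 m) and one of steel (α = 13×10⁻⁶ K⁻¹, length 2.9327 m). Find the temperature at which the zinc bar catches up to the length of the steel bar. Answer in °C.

L₁(1 + α₁ΔT) = L₂(1 + α₂ΔT) ⇒ ΔT = (L₂ − L₁)/(α₁L₁ − α₂L₂)
L₂ − L₁ = 2.9327 − 2.9186 = 1.41×10⁻² m
α₁L₁ − α₂L₂ = 28×10⁻⁶×2.9186 − 13×10⁻⁶×2.9327 = 4.35957×10⁻⁵ m/K
ΔT = 1.41×10⁻² / 4.35957×10⁻⁵ = 323.426 K
T = 28.9 + 323.426 = 352.326 °C

T = 352.3 °C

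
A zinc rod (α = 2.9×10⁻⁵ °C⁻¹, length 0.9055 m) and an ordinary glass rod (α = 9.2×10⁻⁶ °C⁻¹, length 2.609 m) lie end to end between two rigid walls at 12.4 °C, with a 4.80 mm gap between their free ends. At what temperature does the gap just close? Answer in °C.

T = 108 °C

α₁L₁ = 2.62595×10⁻⁵ m/K, α₂L₂ = 2.40028×10⁻⁵ m/K → total 5.02623×10⁻⁵ m/K
ΔT = g/(α₁L₁+α₂L₂) = 4.80×10⁻³ / 5.02623×10⁻⁵ = 95.50 K
T = 12.4 + 95.50 = 107.90 °C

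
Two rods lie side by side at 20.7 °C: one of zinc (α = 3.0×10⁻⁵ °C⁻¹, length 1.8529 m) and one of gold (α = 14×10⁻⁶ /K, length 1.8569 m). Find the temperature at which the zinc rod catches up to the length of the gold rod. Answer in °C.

T = 155.9 °C

L₁(1 + α₁ΔT) = L₂(1 + α₂ΔT) ⇒ ΔT = (L₂ − L₁)/(α₁L₁ − α₂L₂)
L₂ − L₁ = 1.8569 − 1.8529 = 4.00×10⁻³ m
α₁L₁ − α₂L₂ = 3.0×10⁻⁵×1.8529 − 14×10⁻⁶×1.8569 = 2.95904×10⁻⁵ m/K
ΔT = 4.00×10⁻³ / 2.95904×10⁻⁵ = 135.179 K
T = 20.7 + 135.179 = 155.879 °C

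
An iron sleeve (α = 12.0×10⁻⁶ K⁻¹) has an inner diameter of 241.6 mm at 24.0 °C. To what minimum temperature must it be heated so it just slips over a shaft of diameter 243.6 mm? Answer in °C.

T = 714 °C

Required Δd = 243.6 − 241.6 = 2.0 mm
Δd = αd₀ΔT ⇒ ΔT = Δd/(αd₀) = 2.0 / (12.0×10⁻⁶ × 241.6) = 689.85 K
T_min = 24.0 + 689.85 = 713.85 °C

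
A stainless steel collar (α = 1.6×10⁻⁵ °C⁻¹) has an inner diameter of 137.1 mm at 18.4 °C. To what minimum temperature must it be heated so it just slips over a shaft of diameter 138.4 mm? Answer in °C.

Required Δd = 138.4 − 137.1 = 1.3 mm
Δd = αd₀ΔT ⇒ ΔT = Δd/(αd₀) = 1.3 / (1.6×10⁻⁵ × 137.1) = 592.63 K
T_min = 18.4 + 592.63 = 611.03 °C

T = 611 °C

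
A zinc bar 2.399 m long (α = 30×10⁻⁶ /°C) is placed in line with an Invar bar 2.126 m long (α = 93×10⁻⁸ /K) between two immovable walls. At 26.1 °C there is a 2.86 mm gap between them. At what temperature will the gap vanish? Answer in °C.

T = 64.8 °C

Gap closes when ΔL₁ + ΔL₂ = 2.86 mm = 2.86×10⁻³ m
(α₁L₁ + α₂L₂)ΔT = g
α₁L₁ + α₂L₂ = 30×10⁻⁶×2.399 + 93×10⁻⁸×2.126 = 7.394718×10⁻⁵ m/K
ΔT = 2.86×10⁻³ / 7.394718×10⁻⁵ = 38.676 K
T = 26.1 + 38.676 = 64.776 °C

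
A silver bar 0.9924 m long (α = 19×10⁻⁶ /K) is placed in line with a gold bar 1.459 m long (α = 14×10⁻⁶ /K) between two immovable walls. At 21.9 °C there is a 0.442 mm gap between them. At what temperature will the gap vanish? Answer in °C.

α₁L₁ = 1.88556×10⁻⁵ m/K, α₂L₂ = 2.0426×10⁻⁵ m/K → total 3.92816×10⁻⁵ m/K
ΔT = g/(α₁L₁+α₂L₂) = 4.42×10⁻⁴ / 3.92816×10⁻⁵ = 11.252 K
T = 21.9 + 11.252 = 33.152 °C

T = 33.2 °C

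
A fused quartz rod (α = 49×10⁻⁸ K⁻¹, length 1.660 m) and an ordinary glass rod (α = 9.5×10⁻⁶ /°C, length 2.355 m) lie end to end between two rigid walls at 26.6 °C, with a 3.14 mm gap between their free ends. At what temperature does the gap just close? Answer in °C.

T = 162 °C

Gap closes when ΔL₁ + ΔL₂ = 3.14 mm = 3.14×10⁻³ m
(α₁L₁ + α₂L₂)ΔT = g
α₁L₁ + α₂L₂ = 49×10⁻⁸×1.660 + 9.5×10⁻⁶×2.355 = 2.31859×10⁻⁵ m/K
ΔT = 3.14×10⁻³ / 2.31859×10⁻⁵ = 135.43 K
T = 26.6 + 135.43 = 162.03 °C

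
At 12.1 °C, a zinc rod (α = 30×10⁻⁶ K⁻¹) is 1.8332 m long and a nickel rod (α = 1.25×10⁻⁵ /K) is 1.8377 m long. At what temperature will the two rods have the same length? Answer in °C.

L₁(1 + α₁ΔT) = L₂(1 + α₂ΔT) ⇒ ΔT = (L₂ − L₁)/(α₁L₁ − α₂L₂)
L₂ − L₁ = 1.8377 − 1.8332 = 4.50×10⁻³ m
α₁L₁ − α₂L₂ = 30×10⁻⁶×1.8332 − 1.25×10⁻⁵×1.8377 = 3.202475×10⁻⁵ m/K
ΔT = 4.50×10⁻³ / 3.202475×10⁻⁵ = 140.516 K
T = 12.1 + 140.516 = 152.616 °C

T = 152.6 °C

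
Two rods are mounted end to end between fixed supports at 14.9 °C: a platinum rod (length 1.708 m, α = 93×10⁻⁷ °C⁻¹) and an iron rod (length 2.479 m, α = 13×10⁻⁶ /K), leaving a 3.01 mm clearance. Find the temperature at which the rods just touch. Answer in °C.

α₁L₁ = 1.58844×10⁻⁵ m/K, α₂L₂ = 3.2227×10⁻⁵ m/K → total 4.81114×10⁻⁵ m/K
ΔT = g/(α₁L₁+α₂L₂) = 3.01×10⁻³ / 4.81114×10⁻⁵ = 62.563 K
T = 14.9 + 62.563 = 77.463 °C

T = 77.5 °C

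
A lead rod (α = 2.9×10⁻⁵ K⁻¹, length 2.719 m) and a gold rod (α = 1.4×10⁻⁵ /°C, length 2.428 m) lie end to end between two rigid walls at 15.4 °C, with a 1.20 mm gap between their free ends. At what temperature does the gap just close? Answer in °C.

T = 26.0 °C

α₁L₁ = 7.8851×10⁻⁵ m/K, α₂L₂ = 3.3992×10⁻⁵ m/K → total 1.12843×10⁻⁴ m/K
ΔT = g/(α₁L₁+α₂L₂) = 1.20×10⁻³ / 1.12843×10⁻⁴ = 10.634 K
T = 15.4 + 10.634 = 26.034 °C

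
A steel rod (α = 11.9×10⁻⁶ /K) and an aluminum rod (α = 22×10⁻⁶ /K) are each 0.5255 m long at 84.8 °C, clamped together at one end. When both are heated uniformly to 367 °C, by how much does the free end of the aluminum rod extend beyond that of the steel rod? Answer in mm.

1.50 mm

ΔT = 282.2 K
steel: ΔL = 11.9×10⁻⁶ × 0.5255 m × 282.2 = 1.7647×10⁻³ m = 1.7647 mm
aluminum: ΔL = 22×10⁻⁶ × 0.5255 m × 282.2 = 3.2625×10⁻³ m = 3.2625 mm
difference = 3.2625 − 1.7647 = 1.4978 mm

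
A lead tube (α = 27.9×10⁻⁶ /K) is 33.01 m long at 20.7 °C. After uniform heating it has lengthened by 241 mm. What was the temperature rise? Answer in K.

ΔL = αL₀ΔT ⇒ ΔT = ΔL / (αL₀)
ΔT = 241×10⁻³ m / (27.9×10⁻⁶ × 33.01 m) = 261.68 K

ΔT = 262 K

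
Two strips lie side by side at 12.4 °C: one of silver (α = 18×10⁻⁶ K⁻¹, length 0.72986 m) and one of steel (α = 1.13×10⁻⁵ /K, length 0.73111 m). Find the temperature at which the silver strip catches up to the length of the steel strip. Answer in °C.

T = 268.8 °C

Equal length when α₁L₁ΔT − α₂L₂ΔT = L₂ − L₁ = 1.25×10⁻³ m
α₁L₁ = 1.313748×10⁻⁵, α₂L₂ = 8.261543×10⁻⁶ → Δ(αL) = 4.875937×10⁻⁶ m/K
ΔT = 1.25×10⁻³ / 4.875937×10⁻⁶ = 256.361 K, so T = 12.4 + 256.361 = 268.761 °C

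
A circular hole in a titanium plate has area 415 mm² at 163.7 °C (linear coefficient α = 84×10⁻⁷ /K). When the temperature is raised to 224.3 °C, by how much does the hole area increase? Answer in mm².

ΔA = 0.423 mm²

Area coefficient ≈ 2α; |ΔT| = 60.6 K
ΔA = 2αA₀ΔT = 2(84×10⁻⁷)(415)(60.6) = 0.423 mm²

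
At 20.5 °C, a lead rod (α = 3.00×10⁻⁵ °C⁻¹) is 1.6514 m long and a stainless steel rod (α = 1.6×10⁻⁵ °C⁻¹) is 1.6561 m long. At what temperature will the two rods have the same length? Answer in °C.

Equal length when α₁L₁ΔT − α₂L₂ΔT = L₂ − L₁ = 4.70×10⁻³ m
α₁L₁ = 4.9542×10⁻⁵, α₂L₂ = 2.64976×10⁻⁵ → Δ(αL) = 2.30444×10⁻⁵ m/K
ΔT = 4.70×10⁻³ / 2.30444×10⁻⁵ = 203.954 K, so T = 20.5 + 203.954 = 224.454 °C

T = 224.5 °C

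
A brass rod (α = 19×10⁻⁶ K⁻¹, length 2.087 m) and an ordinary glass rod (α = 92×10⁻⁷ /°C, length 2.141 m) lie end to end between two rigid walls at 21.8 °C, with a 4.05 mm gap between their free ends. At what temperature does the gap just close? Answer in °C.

α₁L₁ = 3.9653×10⁻⁵ m/K, α₂L₂ = 1.96972×10⁻⁵ m/K → total 5.93502×10⁻⁵ m/K
ΔT = g/(α₁L₁+α₂L₂) = 4.05×10⁻³ / 5.93502×10⁻⁵ = 68.239 K
T = 21.8 + 68.239 = 90.039 °C

T = 90.0 °C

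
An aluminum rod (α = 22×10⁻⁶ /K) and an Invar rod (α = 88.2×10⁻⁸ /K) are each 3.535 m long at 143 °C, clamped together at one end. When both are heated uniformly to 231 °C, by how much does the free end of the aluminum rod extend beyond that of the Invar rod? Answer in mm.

ΔT = 88 K
aluminum: ΔL = 22×10⁻⁶ × 3.535 m × 88 = 6.8438×10⁻³ m = 6.8438 mm
Invar: ΔL = 88.2×10⁻⁸ × 3.535 m × 88 = 2.7437×10⁻⁴ m = 0.27437 mm
difference = 6.8438 − 0.27437 = 6.56943 mm

6.57 mm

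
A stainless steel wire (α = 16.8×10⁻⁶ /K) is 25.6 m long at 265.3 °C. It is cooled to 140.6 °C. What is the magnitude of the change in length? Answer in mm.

|ΔT| = |140.6 − 265.3| = 124.7 K
ΔL = αL₀ΔT = (16.8×10⁻⁶)(25.6)(124.7) = 5.36×10⁻² m

ΔL = 53.6 mm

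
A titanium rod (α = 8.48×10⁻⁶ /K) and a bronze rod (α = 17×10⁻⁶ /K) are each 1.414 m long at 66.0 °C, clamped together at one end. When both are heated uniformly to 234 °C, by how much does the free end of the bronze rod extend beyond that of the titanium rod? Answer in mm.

ΔT = 168.0 K
titanium: ΔL = 8.48×10⁻⁶ × 1.414 m × 168.0 = 2.0144×10⁻³ m = 2.0144 mm
bronze: ΔL = 17×10⁻⁶ × 1.414 m × 168.0 = 4.0384×10⁻³ m = 4.0384 mm
difference = 4.0384 − 2.0144 = 2.0240 mm

2.02 mm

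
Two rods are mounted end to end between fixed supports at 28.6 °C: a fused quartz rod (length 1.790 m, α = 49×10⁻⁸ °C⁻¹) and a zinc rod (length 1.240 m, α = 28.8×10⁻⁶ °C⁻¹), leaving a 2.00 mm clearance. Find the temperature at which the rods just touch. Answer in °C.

T = 83.3 °C

α₁L₁ = 8.771×10⁻⁷ m/K, α₂L₂ = 3.5712×10⁻⁵ m/K → total 3.65891×10⁻⁵ m/K
ΔT = g/(α₁L₁+α₂L₂) = 2.00×10⁻³ / 3.65891×10⁻⁵ = 54.661 K
T = 28.6 + 54.661 = 83.261 °C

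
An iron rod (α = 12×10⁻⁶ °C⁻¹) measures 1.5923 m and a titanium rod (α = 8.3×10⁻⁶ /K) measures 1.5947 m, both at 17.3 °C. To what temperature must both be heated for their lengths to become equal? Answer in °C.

T = 426.0 °C

L₁(1 + α₁ΔT) = L₂(1 + α₂ΔT) ⇒ ΔT = (L₂ − L₁)/(α₁L₁ − α₂L₂)
L₂ − L₁ = 1.5947 − 1.5923 = 2.40×10⁻³ m
α₁L₁ − α₂L₂ = 12×10⁻⁶×1.5923 − 8.3×10⁻⁶×1.5947 = 5.87159×10⁻⁶ m/K
ΔT = 2.40×10⁻³ / 5.87159×10⁻⁶ = 408.748 K
T = 17.3 + 408.748 = 426.048 °C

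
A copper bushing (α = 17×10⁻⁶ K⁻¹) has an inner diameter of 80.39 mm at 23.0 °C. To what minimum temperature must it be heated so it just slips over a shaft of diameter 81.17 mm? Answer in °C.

Required Δd = 81.17 − 80.39 = 0.78 mm
Δd = αd₀ΔT ⇒ ΔT = Δd/(αd₀) = 0.78 / (17×10⁻⁶ × 80.39) = 570.75 K
T_min = 23.0 + 570.75 = 593.75 °C

T = 594 °C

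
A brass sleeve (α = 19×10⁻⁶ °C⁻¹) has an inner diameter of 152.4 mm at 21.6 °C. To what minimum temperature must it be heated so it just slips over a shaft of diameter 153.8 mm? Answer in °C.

Required Δd = 153.8 − 152.4 = 1.4 mm
Δd = αd₀ΔT ⇒ ΔT = Δd/(αd₀) = 1.4 / (19×10⁻⁶ × 152.4) = 483.49 K
T_min = 21.6 + 483.49 = 505.09 °C

T = 505 °C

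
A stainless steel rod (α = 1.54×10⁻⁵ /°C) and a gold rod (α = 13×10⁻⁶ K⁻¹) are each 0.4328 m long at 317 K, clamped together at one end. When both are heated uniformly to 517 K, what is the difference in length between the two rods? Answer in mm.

ΔT = 200 K
stainless steel: ΔL = 1.54×10⁻⁵ × 0.4328 m × 200 = 1.3330×10⁻³ m = 1.3330 mm
gold: ΔL = 13×10⁻⁶ × 0.4328 m × 200 = 1.1253×10⁻³ m = 1.1253 mm
difference = 1.3330 − 1.1253 = 0.2077 mm

0.208 mm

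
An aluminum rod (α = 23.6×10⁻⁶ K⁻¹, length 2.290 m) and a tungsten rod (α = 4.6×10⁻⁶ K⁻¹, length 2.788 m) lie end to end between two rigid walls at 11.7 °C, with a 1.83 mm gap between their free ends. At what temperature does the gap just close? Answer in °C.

α₁L₁ = 5.4044×10⁻⁵ m/K, α₂L₂ = 1.28248×10⁻⁵ m/K → total 6.68688×10⁻⁵ m/K
ΔT = g/(α₁L₁+α₂L₂) = 1.83×10⁻³ / 6.68688×10⁻⁵ = 27.367 K
T = 11.7 + 27.367 = 39.067 °C

T = 39.1 °C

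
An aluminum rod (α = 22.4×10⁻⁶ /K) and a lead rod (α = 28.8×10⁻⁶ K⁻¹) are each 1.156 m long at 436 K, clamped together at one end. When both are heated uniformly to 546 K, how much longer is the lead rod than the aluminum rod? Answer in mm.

0.814 mm

ΔT = 110 K
aluminum: ΔL = 22.4×10⁻⁶ × 1.156 m × 110 = 2.8484×10⁻³ m = 2.8484 mm
lead: ΔL = 28.8×10⁻⁶ × 1.156 m × 110 = 3.6622×10⁻³ m = 3.6622 mm
difference = 3.6622 − 2.8484 = 0.8138 mm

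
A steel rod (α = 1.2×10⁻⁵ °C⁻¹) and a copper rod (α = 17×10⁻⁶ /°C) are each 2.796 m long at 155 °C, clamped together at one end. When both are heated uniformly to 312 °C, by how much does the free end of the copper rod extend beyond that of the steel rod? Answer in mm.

ΔT = 157 K
steel: ΔL = 1.2×10⁻⁵ × 2.796 m × 157 = 5.2677×10⁻³ m = 5.2677 mm
copper: ΔL = 17×10⁻⁶ × 2.796 m × 157 = 7.4625×10⁻³ m = 7.4625 mm
difference = 7.4625 − 5.2677 = 2.1948 mm

2.19 mm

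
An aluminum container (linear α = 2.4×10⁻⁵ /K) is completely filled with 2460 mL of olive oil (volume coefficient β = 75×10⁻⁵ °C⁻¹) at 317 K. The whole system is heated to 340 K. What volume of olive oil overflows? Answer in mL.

38.4 mL

The container also expands: β_container ≈ 3α = 7.2×10⁻⁵ /K
Net overflow = V₀(β_liq − 3α_cont)ΔT
β − 3α = 7.50×10⁻⁴ − 7.2×10⁻⁵ = 6.78×10⁻⁴ /K; ΔT = 23 K
ΔV = 2460 × 6.78×10⁻⁴ × 23 = 38.4 mL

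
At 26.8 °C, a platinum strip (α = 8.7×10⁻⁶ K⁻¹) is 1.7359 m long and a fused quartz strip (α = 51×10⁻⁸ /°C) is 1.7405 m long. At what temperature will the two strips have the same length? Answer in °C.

T = 350.4 °C

Equal length when α₁L₁ΔT − α₂L₂ΔT = L₂ − L₁ = 4.60×10⁻³ m
α₁L₁ = 1.510233×10⁻⁵, α₂L₂ = 8.87655×10⁻⁷ → Δ(αL) = 1.4214675×10⁻⁵ m/K
ΔT = 4.60×10⁻³ / 1.4214675×10⁻⁵ = 323.609 K, so T = 26.8 + 323.609 = 350.409 °C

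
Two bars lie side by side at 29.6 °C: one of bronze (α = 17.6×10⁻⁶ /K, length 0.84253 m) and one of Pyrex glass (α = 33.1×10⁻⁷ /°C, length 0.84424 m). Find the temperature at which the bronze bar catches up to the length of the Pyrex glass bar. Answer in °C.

T = 171.7 °C

L₁(1 + α₁ΔT) = L₂(1 + α₂ΔT) ⇒ ΔT = (L₂ − L₁)/(α₁L₁ − α₂L₂)
L₂ − L₁ = 0.84424 − 0.84253 = 1.71×10⁻³ m
α₁L₁ − α₂L₂ = 17.6×10⁻⁶×0.84253 − 33.1×10⁻⁷×0.84424 = 1.20340936×10⁻⁵ m/K
ΔT = 1.71×10⁻³ / 1.20340936×10⁻⁵ = 142.096 K
T = 29.6 + 142.096 = 171.696 °C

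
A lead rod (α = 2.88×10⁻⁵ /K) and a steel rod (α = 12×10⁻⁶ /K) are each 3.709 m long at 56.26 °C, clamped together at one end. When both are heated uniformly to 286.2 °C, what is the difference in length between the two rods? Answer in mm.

ΔT = 229.94 K
lead: ΔL = 2.88×10⁻⁵ × 3.709 m × 229.94 = 2.4562×10⁻² m = 24.562 mm
steel: ΔL = 12×10⁻⁶ × 3.709 m × 229.94 = 1.0234×10⁻² m = 10.234 mm
difference = 24.562 − 10.234 = 14.328 mm

14.3 mm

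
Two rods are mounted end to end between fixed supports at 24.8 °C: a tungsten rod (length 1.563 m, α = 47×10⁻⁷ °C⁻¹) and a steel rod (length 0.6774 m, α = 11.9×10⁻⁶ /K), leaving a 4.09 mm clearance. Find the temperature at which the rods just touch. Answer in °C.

T = 290 °C

α₁L₁ = 7.3461×10⁻⁶ m/K, α₂L₂ = 8.06106×10⁻⁶ m/K → total 1.540716×10⁻⁵ m/K
ΔT = g/(α₁L₁+α₂L₂) = 4.09×10⁻³ / 1.540716×10⁻⁵ = 265.46 K
T = 24.8 + 265.46 = 290.26 °C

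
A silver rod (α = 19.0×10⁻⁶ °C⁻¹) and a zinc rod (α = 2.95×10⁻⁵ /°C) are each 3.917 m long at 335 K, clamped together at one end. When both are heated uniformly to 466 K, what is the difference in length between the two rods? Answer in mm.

ΔT = 131 K
silver: ΔL = 19.0×10⁻⁶ × 3.917 m × 131 = 9.7494×10⁻³ m = 9.7494 mm
zinc: ΔL = 2.95×10⁻⁵ × 3.917 m × 131 = 1.5137×10⁻² m = 15.137 mm
difference = 15.137 − 9.7494 = 5.3876 mm

5.39 mm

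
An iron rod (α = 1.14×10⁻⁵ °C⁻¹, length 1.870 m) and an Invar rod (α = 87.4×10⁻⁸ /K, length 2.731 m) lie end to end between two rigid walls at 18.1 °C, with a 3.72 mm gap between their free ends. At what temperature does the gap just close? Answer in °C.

T = 175 °C

Gap closes when ΔL₁ + ΔL₂ = 3.72 mm = 3.72×10⁻³ m
(α₁L₁ + α₂L₂)ΔT = g
α₁L₁ + α₂L₂ = 1.14×10⁻⁵×1.870 + 87.4×10⁻⁸×2.731 = 2.3704894×10⁻⁵ m/K
ΔT = 3.72×10⁻³ / 2.3704894×10⁻⁵ = 156.93 K
T = 18.1 + 156.93 = 175.03 °C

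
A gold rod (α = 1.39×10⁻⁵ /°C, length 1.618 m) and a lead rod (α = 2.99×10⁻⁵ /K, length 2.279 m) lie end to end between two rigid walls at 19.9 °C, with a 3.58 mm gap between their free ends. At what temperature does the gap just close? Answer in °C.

Gap closes when ΔL₁ + ΔL₂ = 3.58 mm = 3.58×10⁻³ m
(α₁L₁ + α₂L₂)ΔT = g
α₁L₁ + α₂L₂ = 1.39×10⁻⁵×1.618 + 2.99×10⁻⁵×2.279 = 9.06323×10⁻⁵ m/K
ΔT = 3.58×10⁻³ / 9.06323×10⁻⁵ = 39.500 K
T = 19.9 + 39.500 = 59.400 °C

T = 59.4 °C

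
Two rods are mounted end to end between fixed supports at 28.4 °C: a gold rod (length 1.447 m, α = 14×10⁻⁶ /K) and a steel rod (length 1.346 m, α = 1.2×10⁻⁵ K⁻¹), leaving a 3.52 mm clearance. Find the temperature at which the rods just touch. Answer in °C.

T = 125 °C

Gap closes when ΔL₁ + ΔL₂ = 3.52 mm = 3.52×10⁻³ m
(α₁L₁ + α₂L₂)ΔT = g
α₁L₁ + α₂L₂ = 14×10⁻⁶×1.447 + 1.2×10⁻⁵×1.346 = 3.641×10⁻⁵ m/K
ΔT = 3.52×10⁻³ / 3.641×10⁻⁵ = 96.68 K
T = 28.4 + 96.68 = 125.08 °C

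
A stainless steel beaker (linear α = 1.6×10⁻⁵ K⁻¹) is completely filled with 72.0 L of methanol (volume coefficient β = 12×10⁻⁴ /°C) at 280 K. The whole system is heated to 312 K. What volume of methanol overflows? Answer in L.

2.65 L

The beaker also expands: β_container ≈ 3α = 4.8×10⁻⁵ /K
Net overflow = V₀(β_liq − 3α_cont)ΔT
β − 3α = 1.20×10⁻³ − 4.8×10⁻⁵ = 1.152×10⁻³ /K; ΔT = 32 K
ΔV = 72.0 × 1.152×10⁻³ × 32 = 2.65 L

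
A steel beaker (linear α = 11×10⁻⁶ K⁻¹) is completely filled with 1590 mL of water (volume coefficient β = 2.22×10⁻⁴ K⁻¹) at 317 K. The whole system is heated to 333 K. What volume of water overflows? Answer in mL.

4.81 mL

The beaker also expands: β_container ≈ 3α = 3.3×10⁻⁵ /K
Net overflow = V₀(β_liq − 3α_cont)ΔT
β − 3α = 2.22×10⁻⁴ − 3.3×10⁻⁵ = 1.89×10⁻⁴ /K; ΔT = 16 K
ΔV = 1590 × 1.89×10⁻⁴ × 16 = 4.81 mL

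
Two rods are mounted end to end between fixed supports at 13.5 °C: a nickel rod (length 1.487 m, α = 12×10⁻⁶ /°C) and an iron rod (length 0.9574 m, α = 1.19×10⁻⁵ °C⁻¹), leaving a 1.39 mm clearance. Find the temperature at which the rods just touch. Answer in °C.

α₁L₁ = 1.7844×10⁻⁵ m/K, α₂L₂ = 1.139306×10⁻⁵ m/K → total 2.923706×10⁻⁵ m/K
ΔT = g/(α₁L₁+α₂L₂) = 1.39×10⁻³ / 2.923706×10⁻⁵ = 47.542 K
T = 13.5 + 47.542 = 61.042 °C

T = 61.0 °C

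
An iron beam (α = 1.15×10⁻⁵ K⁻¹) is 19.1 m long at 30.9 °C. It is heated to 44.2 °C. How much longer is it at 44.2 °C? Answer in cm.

|ΔT| = |44.2 − 30.9| = 13.3 K
ΔL = αL₀ΔT = (1.15×10⁻⁵)(19.1)(13.3) = 2.92×10⁻³ m

ΔL = 0.292 cm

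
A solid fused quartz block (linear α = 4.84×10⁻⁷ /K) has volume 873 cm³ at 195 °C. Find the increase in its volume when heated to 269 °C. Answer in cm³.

Isotropic solid: β ≈ 3α = 1.5×10⁻⁶ /K; ΔT = 74 K
ΔV = 3αV₀ΔT = 3(4.84×10⁻⁷)(873)(74) = 0.0938 cm³

ΔV = 0.0938 cm³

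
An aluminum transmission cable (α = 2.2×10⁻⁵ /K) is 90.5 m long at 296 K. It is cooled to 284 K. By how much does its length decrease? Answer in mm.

ΔL = 23.9 mm

|ΔT| = |284 − 296| = 12 K
ΔL = αL₀ΔT = (2.2×10⁻⁵)(90.5)(12) = 2.39×10⁻² m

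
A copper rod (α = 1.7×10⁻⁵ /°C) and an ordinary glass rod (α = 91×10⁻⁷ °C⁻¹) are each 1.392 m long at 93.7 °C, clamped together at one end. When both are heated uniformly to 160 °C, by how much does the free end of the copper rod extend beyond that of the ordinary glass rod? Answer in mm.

0.729 mm

ΔT = 66.3 K
copper: ΔL = 1.7×10⁻⁵ × 1.392 m × 66.3 = 1.5689×10⁻³ m = 1.5689 mm
ordinary glass: ΔL = 91×10⁻⁷ × 1.392 m × 66.3 = 8.3984×10⁻⁴ m = 0.83984 mm
difference = 1.5689 − 0.83984 = 0.72906 mm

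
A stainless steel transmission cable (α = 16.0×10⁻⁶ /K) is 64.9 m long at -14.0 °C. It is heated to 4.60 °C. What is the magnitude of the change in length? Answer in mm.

ΔL = 19.3 mm

|ΔT| = |4.60 − (-14.0)| = 18.60 K
ΔL = αL₀ΔT = (16.0×10⁻⁶)(64.9)(18.60) = 1.93×10⁻² m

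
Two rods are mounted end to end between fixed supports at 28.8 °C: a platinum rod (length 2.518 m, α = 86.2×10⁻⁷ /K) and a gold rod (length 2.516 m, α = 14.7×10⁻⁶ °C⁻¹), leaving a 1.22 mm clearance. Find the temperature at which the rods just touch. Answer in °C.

T = 49.6 °C

Gap closes when ΔL₁ + ΔL₂ = 1.22 mm = 1.22×10⁻³ m
(α₁L₁ + α₂L₂)ΔT = g
α₁L₁ + α₂L₂ = 86.2×10⁻⁷×2.518 + 14.7×10⁻⁶×2.516 = 5.869036×10⁻⁵ m/K
ΔT = 1.22×10⁻³ / 5.869036×10⁻⁵ = 20.787 K
T = 28.8 + 20.787 = 49.587 °C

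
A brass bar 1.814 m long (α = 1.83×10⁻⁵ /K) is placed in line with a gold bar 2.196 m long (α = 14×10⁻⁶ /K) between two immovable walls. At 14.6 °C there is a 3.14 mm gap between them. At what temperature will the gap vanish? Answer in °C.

T = 63.7 °C

Gap closes when ΔL₁ + ΔL₂ = 3.14 mm = 3.14×10⁻³ m
(α₁L₁ + α₂L₂)ΔT = g
α₁L₁ + α₂L₂ = 1.83×10⁻⁵×1.814 + 14×10⁻⁶×2.196 = 6.39402×10⁻⁵ m/K
ΔT = 3.14×10⁻³ / 6.39402×10⁻⁵ = 49.108 K
T = 14.6 + 49.108 = 63.708 °C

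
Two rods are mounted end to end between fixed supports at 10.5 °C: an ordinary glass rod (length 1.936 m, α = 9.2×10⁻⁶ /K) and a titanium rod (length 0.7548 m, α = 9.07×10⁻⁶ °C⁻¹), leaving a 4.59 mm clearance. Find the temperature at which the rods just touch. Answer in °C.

Gap closes when ΔL₁ + ΔL₂ = 4.59 mm = 4.59×10⁻³ m
(α₁L₁ + α₂L₂)ΔT = g
α₁L₁ + α₂L₂ = 9.2×10⁻⁶×1.936 + 9.07×10⁻⁶×0.7548 = 2.4657236×10⁻⁵ m/K
ΔT = 4.59×10⁻³ / 2.4657236×10⁻⁵ = 186.15 K
T = 10.5 + 186.15 = 196.65 °C

T = 197 °C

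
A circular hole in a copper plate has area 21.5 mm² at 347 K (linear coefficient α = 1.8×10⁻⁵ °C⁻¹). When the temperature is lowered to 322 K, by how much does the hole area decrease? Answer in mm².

Area coefficient ≈ 2α; |ΔT| = 25 K
ΔA = 2αA₀ΔT = 2(1.8×10⁻⁵)(21.5)(25) = 0.0194 mm²

ΔA = 0.0194 mm²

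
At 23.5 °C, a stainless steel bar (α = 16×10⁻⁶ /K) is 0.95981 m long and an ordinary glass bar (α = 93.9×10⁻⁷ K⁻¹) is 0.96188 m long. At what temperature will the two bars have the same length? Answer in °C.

L₁(1 + α₁ΔT) = L₂(1 + α₂ΔT) ⇒ ΔT = (L₂ − L₁)/(α₁L₁ − α₂L₂)
L₂ − L₁ = 0.96188 − 0.95981 = 2.07×10⁻³ m
α₁L₁ − α₂L₂ = 16×10⁻⁶×0.95981 − 93.9×10⁻⁷×0.96188 = 6.3249068×10⁻⁶ m/K
ΔT = 2.07×10⁻³ / 6.3249068×10⁻⁶ = 327.278 K
T = 23.5 + 327.278 = 350.778 °C

T = 350.8 °C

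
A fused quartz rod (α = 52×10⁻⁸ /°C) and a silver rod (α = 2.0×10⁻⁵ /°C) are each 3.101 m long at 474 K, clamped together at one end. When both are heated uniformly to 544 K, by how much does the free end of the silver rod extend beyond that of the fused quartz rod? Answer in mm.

4.23 mm

ΔT = 70 K
fused quartz: ΔL = 52×10⁻⁸ × 3.101 m × 70 = 1.1288×10⁻⁴ m = 0.11288 mm
silver: ΔL = 2.0×10⁻⁵ × 3.101 m × 70 = 4.3414×10⁻³ m = 4.3414 mm
difference = 4.3414 − 0.11288 = 4.22852 mm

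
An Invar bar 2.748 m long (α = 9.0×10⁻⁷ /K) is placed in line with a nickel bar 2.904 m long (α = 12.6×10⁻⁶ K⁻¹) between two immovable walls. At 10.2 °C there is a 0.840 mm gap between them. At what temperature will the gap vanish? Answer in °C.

Gap closes when ΔL₁ + ΔL₂ = 0.840 mm = 8.40×10⁻⁴ m
(α₁L₁ + α₂L₂)ΔT = g
α₁L₁ + α₂L₂ = 9.0×10⁻⁷×2.748 + 12.6×10⁻⁶×2.904 = 3.90636×10⁻⁵ m/K
ΔT = 8.40×10⁻⁴ / 3.90636×10⁻⁵ = 21.503 K
T = 10.2 + 21.503 = 31.703 °C

T = 31.7 °C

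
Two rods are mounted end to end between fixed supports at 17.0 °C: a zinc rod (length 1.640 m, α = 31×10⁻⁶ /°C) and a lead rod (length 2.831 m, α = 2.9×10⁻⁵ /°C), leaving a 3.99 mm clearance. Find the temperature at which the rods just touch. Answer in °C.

T = 47.0 °C

Gap closes when ΔL₁ + ΔL₂ = 3.99 mm = 3.99×10⁻³ m
(α₁L₁ + α₂L₂)ΔT = g
α₁L₁ + α₂L₂ = 31×10⁻⁶×1.640 + 2.9×10⁻⁵×2.831 = 1.32939×10⁻⁴ m/K
ΔT = 3.99×10⁻³ / 1.32939×10⁻⁴ = 30.014 K
T = 17.0 + 30.014 = 47.014 °C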